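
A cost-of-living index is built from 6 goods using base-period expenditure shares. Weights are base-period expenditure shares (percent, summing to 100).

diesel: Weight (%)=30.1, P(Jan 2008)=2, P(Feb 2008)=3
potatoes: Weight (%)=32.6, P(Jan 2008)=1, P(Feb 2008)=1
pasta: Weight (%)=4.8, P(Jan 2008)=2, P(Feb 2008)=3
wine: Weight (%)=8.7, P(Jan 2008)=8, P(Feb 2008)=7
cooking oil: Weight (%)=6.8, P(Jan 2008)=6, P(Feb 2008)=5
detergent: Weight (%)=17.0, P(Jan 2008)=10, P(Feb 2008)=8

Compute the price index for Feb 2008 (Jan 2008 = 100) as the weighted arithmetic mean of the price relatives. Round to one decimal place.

diesel: 30.1 × (3/2) = 30.1 × 1.500000 = 45.1500
potatoes: 32.6 × (1/1) = 32.6 × 1.000000 = 32.6000
pasta: 4.8 × (3/2) = 4.8 × 1.500000 = 7.2000
wine: 8.7 × (7/8) = 8.7 × 0.875000 = 7.6125
cooking oil: 6.8 × (5/6) = 6.8 × 0.833333 = 5.6667
detergent: 17.0 × (8/10) = 17.0 × 0.800000 = 13.6000
Index = Σ wᵢ·(p₁ᵢ/p₀ᵢ) = 45.1500 + 32.6000 + 7.2000 + 7.6125 + 5.6667 + 13.6000 = 111.8292

111.8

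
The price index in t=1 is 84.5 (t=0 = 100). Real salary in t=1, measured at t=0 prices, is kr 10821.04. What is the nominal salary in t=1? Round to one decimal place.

9143.8

Nominal = Real × (Index/100) = 10821.04 × (84.5/100)
        = 10821.04 × 0.845 = 9143.7788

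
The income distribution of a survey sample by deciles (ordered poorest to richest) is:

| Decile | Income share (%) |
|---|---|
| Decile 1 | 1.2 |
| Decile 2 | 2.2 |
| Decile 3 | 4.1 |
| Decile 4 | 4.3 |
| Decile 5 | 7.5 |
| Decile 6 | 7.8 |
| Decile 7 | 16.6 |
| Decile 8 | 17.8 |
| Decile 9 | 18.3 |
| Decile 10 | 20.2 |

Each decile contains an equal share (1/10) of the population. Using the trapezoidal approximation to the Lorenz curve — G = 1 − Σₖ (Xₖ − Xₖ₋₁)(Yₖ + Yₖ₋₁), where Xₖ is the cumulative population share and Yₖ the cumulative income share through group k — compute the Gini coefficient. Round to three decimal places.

Cumulative income shares Yₖ: 0.0120, 0.0340, 0.0750, 0.1180, 0.1930, 0.2710, 0.4370, 0.6150, 0.7980, 1.0000
Σ (Xₖ−Xₖ₋₁)(Yₖ+Yₖ₋₁) = (1/10)(0.0120+0.0000) + (1/10)(0.0340+0.0120) + (1/10)(0.0750+0.0340) + (1/10)(0.1180+0.0750) + (1/10)(0.1930+0.1180) + (1/10)(0.2710+0.1930) + (1/10)(0.4370+0.2710) + (1/10)(0.6150+0.4370) + (1/10)(0.7980+0.6150) + (1/10)(1.0000+0.7980)
  = 0.0012 + 0.0046 + 0.0109 + 0.0193 + 0.0311 + 0.0464 + 0.0708 + 0.1052 + 0.1413 + 0.1798 = 0.6106
G = 1 − 0.6106 = 0.3894

0.389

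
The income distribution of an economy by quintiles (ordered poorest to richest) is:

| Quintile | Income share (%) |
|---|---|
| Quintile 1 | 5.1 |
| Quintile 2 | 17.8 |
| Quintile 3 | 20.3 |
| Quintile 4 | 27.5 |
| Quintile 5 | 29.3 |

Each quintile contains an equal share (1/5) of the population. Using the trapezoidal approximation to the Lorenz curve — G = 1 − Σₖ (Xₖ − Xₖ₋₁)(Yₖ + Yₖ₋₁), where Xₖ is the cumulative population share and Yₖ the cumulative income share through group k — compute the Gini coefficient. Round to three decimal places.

Cumulative income shares Yₖ: 0.0510, 0.2290, 0.4320, 0.7070, 1.0000
Σ (Xₖ−Xₖ₋₁)(Yₖ+Yₖ₋₁) = (1/5)(0.0510+0.0000) + (1/5)(0.2290+0.0510) + (1/5)(0.4320+0.2290) + (1/5)(0.7070+0.4320) + (1/5)(1.0000+0.7070)
  = 0.0102 + 0.0560 + 0.1322 + 0.2278 + 0.3414 = 0.7676
G = 1 − 0.7676 = 0.2324

0.232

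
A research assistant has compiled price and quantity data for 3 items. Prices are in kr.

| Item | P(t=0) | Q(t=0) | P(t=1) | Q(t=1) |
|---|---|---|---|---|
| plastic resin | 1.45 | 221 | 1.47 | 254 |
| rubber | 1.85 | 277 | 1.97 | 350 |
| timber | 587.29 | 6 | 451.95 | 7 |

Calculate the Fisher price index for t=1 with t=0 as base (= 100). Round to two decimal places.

Laspeyres component (base-period weights):
ΣP(t=1)Q(t=0) = 1.47×221 + 1.97×277 + 451.95×6 = 324.87 + 545.69 + 2711.7 = 3582.26
ΣP(t=0)Q(t=0) = 1.45×221 + 1.85×277 + 587.29×6 = 320.45 + 512.45 + 3523.74 = 4356.64
L = 3582.26 / 4356.64 × 100 = 82.2253
Paasche component (current-period weights):
ΣP(t=1)Q(t=1) = 1.47×254 + 1.97×350 + 451.95×7 = 373.38 + 689.5 + 3163.65 = 4226.53
ΣP(t=0)Q(t=1) = 1.45×254 + 1.85×350 + 587.29×7 = 368.3 + 647.5 + 4111.03 = 5126.83
P = 4226.53 / 5126.83 × 100 = 82.4394
Fisher = √(L × P) = √(82.2253 × 82.4394) = 82.3323

82.33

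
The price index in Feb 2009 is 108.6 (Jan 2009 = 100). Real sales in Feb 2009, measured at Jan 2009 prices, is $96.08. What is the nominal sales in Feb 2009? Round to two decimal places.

104.34

Nominal = Real × (Index/100) = 96.08 × (108.6/100)
        = 96.08 × 1.086 = 104.3429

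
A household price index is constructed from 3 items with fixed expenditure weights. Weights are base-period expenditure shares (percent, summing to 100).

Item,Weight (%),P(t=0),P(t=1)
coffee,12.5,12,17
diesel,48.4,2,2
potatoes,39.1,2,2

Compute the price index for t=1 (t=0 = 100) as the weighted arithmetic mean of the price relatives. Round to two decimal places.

coffee: 12.5 × (17/12) = 12.5 × 1.416667 = 17.7083
diesel: 48.4 × (2/2) = 48.4 × 1.000000 = 48.4000
potatoes: 39.1 × (2/2) = 39.1 × 1.000000 = 39.1000
Index = Σ wᵢ·(p₁ᵢ/p₀ᵢ) = 17.7083 + 48.4000 + 39.1000 = 105.2083

105.21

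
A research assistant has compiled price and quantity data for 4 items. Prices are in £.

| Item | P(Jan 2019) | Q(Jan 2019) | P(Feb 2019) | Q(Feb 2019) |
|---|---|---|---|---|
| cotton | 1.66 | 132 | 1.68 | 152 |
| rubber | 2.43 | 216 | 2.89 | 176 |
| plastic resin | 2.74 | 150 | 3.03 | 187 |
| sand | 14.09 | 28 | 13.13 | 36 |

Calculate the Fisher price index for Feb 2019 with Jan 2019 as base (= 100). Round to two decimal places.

106.87

Laspeyres component (base-period weights):
ΣP(Feb 2019)Q(Jan 2019) = 1.68×132 + 2.89×216 + 3.03×150 + 13.13×28 = 221.76 + 624.24 + 454.5 + 367.64 = 1668.14
ΣP(Jan 2019)Q(Jan 2019) = 1.66×132 + 2.43×216 + 2.74×150 + 14.09×28 = 219.12 + 524.88 + 411 + 394.52 = 1549.52
L = 1668.14 / 1549.52 × 100 = 107.6553
Paasche component (current-period weights):
ΣP(Feb 2019)Q(Feb 2019) = 1.68×152 + 2.89×176 + 3.03×187 + 13.13×36 = 255.36 + 508.64 + 566.61 + 472.68 = 1803.29
ΣP(Jan 2019)Q(Feb 2019) = 1.66×152 + 2.43×176 + 2.74×187 + 14.09×36 = 252.32 + 427.68 + 512.38 + 507.24 = 1699.62
P = 1803.29 / 1699.62 × 100 = 106.0996
Fisher = √(L × P) = √(107.6553 × 106.0996) = 106.8746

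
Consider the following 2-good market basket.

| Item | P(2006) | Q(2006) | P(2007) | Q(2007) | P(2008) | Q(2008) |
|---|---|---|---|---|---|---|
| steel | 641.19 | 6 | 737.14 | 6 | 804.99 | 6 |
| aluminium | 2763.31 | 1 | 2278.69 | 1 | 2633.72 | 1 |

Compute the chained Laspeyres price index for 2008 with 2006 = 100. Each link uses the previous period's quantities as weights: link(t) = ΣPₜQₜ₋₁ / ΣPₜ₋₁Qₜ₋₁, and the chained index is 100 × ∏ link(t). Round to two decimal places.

112.91

Link 2006→2007:
ΣP(2007)Q(2006) = 737.14×6 + 2278.69×1 = 4422.84 + 2278.69 = 6701.53
ΣP(2006)Q(2006) = 641.19×6 + 2763.31×1 = 3847.14 + 2763.31 = 6610.45
link = 6701.53/6610.45 = 1.013778
Link 2007→2008:
ΣP(2008)Q(2007) = 804.99×6 + 2633.72×1 = 4829.94 + 2633.72 = 7463.66
ΣP(2007)Q(2007) = 737.14×6 + 2278.69×1 = 4422.84 + 2278.69 = 6701.53
link = 7463.66/6701.53 = 1.113725
Chained index = 100 × 1.013778 × 1.113725 = 112.9070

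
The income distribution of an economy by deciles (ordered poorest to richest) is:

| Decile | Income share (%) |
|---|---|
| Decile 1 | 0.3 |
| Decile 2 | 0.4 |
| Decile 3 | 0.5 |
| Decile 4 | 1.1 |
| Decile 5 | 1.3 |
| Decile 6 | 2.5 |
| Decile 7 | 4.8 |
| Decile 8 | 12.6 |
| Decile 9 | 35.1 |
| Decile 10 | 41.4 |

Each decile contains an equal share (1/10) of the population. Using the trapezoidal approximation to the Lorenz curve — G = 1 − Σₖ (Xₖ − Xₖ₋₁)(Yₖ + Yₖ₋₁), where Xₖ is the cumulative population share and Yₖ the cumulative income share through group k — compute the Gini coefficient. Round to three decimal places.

Cumulative income shares Yₖ: 0.0030, 0.0070, 0.0120, 0.0230, 0.0360, 0.0610, 0.1090, 0.2350, 0.5860, 1.0000
Σ (Xₖ−Xₖ₋₁)(Yₖ+Yₖ₋₁) = (1/10)(0.0030+0.0000) + (1/10)(0.0070+0.0030) + (1/10)(0.0120+0.0070) + (1/10)(0.0230+0.0120) + (1/10)(0.0360+0.0230) + (1/10)(0.0610+0.0360) + (1/10)(0.1090+0.0610) + (1/10)(0.2350+0.1090) + (1/10)(0.5860+0.2350) + (1/10)(1.0000+0.5860)
  = 0.0003 + 0.0010 + 0.0019 + 0.0035 + 0.0059 + 0.0097 + 0.0170 + 0.0344 + 0.0821 + 0.1586 = 0.3144
G = 1 − 0.3144 = 0.6856

0.686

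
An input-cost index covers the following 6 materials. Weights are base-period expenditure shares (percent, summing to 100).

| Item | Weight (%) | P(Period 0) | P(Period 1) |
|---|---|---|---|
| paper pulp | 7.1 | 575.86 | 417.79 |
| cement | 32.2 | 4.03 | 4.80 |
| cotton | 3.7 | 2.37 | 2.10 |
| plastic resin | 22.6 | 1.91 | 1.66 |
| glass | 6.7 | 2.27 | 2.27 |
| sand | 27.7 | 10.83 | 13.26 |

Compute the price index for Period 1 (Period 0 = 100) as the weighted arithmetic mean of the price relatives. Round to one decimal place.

paper pulp: 7.1 × (417.79/575.86) = 7.1 × 0.725506 = 5.1511
cement: 32.2 × (4.80/4.03) = 32.2 × 1.191067 = 38.3524
cotton: 3.7 × (2.10/2.37) = 3.7 × 0.886076 = 3.2785
plastic resin: 22.6 × (1.66/1.91) = 22.6 × 0.869110 = 19.6419
glass: 6.7 × (2.27/2.27) = 6.7 × 1.000000 = 6.7000
sand: 27.7 × (13.26/10.83) = 27.7 × 1.224377 = 33.9152
Index = Σ wᵢ·(p₁ᵢ/p₀ᵢ) = 5.1511 + 38.3524 + 3.2785 + 19.6419 + 6.7000 + 33.9152 = 107.0391

107.0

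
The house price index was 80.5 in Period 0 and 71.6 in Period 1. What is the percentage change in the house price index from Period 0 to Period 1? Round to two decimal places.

-11.06%

Change = (71.6 − 80.5) / 80.5 × 100
       = -8.9 / 80.5 × 100 = -11.0559%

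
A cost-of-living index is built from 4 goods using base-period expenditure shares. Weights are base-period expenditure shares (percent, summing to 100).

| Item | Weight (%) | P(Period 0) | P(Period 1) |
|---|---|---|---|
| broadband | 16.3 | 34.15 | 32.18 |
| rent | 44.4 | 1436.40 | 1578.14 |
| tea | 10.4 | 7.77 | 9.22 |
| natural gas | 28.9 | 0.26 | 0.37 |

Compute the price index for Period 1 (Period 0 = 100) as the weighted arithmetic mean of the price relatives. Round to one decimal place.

broadband: 16.3 × (32.18/34.15) = 16.3 × 0.942313 = 15.3597
rent: 44.4 × (1578.14/1436.40) = 44.4 × 1.098677 = 48.7813
tea: 10.4 × (9.22/7.77) = 10.4 × 1.186615 = 12.3408
natural gas: 28.9 × (0.37/0.26) = 28.9 × 1.423077 = 41.1269
Index = Σ wᵢ·(p₁ᵢ/p₀ᵢ) = 15.3597 + 48.7813 + 12.3408 + 41.1269 = 117.6087

117.6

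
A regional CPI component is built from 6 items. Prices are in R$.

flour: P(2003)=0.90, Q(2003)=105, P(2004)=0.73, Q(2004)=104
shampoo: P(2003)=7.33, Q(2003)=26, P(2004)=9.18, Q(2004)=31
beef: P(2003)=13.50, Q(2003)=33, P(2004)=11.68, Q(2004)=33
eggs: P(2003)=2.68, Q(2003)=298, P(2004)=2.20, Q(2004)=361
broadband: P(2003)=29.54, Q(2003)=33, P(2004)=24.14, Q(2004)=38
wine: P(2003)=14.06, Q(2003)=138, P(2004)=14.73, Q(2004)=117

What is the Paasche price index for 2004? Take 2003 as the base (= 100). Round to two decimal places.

92.88

Paasche price index uses current-period quantities as weights.
ΣP(2004)·Q(2004) = 0.73×104 + 9.18×31 + 11.68×33 + 2.20×361 + 24.14×38 + 14.73×117 = 75.92 + 284.58 + 385.44 + 794.2 + 917.32 + 1723.41 = 4180.87
ΣP(2003)·Q(2004) = 0.90×104 + 7.33×31 + 13.50×33 + 2.68×361 + 29.54×38 + 14.06×117 = 93.6 + 227.23 + 445.5 + 967.48 + 1122.52 + 1645.02 = 4501.35
Index = 4180.87 / 4501.35 × 100 = 92.8804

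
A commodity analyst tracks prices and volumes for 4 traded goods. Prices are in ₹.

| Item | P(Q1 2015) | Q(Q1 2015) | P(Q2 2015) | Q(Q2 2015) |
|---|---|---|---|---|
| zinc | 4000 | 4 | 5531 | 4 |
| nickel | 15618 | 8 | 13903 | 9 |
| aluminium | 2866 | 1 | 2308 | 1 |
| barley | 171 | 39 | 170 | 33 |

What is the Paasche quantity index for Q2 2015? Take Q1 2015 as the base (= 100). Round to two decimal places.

Paasche quantity index uses current-period prices as weights.
ΣP(Q2 2015)·Q(Q2 2015) = 5531×4 + 13903×9 + 2308×1 + 170×33 = 22124 + 125127 + 2308 + 5610 = 155169
ΣP(Q2 2015)·Q(Q1 2015) = 5531×4 + 13903×8 + 2308×1 + 170×39 = 22124 + 111224 + 2308 + 6630 = 142286
Index = 155169 / 142286 × 100 = 109.0543

109.05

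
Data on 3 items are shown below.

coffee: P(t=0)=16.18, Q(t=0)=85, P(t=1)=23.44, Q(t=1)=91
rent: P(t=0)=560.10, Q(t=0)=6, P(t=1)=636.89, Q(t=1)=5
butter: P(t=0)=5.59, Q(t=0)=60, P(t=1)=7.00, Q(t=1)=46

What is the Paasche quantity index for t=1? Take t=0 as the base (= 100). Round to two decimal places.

Paasche quantity index uses current-period prices as weights.
ΣP(t=1)·Q(t=1) = 23.44×91 + 636.89×5 + 7.00×46 = 2133.04 + 3184.45 + 322 = 5639.49
ΣP(t=1)·Q(t=0) = 23.44×85 + 636.89×6 + 7.00×60 = 1992.4 + 3821.34 + 420 = 6233.74
Index = 5639.49 / 6233.74 × 100 = 90.4672

90.47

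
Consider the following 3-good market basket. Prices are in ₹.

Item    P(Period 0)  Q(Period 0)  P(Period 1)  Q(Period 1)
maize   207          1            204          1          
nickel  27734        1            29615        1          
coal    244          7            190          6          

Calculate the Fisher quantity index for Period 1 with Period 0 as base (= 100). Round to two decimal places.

99.28

Laspeyres component (base-period weights):
ΣP(Period 0)Q(Period 1) = 207×1 + 27734×1 + 244×6 = 207 + 27734 + 1464 = 29405
ΣP(Period 0)Q(Period 0) = 207×1 + 27734×1 + 244×7 = 207 + 27734 + 1708 = 29649
L = 29405 / 29649 × 100 = 99.1770
Paasche component (current-period weights):
ΣP(Period 1)Q(Period 1) = 204×1 + 29615×1 + 190×6 = 204 + 29615 + 1140 = 30959
ΣP(Period 1)Q(Period 0) = 204×1 + 29615×1 + 190×7 = 204 + 29615 + 1330 = 31149
P = 30959 / 31149 × 100 = 99.3900
Fisher = √(L × P) = √(99.1770 × 99.3900) = 99.2835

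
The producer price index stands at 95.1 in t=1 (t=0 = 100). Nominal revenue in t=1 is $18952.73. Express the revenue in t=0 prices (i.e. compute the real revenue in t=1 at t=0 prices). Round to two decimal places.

19929.26

Real = Nominal ÷ (Index/100) = 18952.73 ÷ (95.1/100)
     = 18952.73 ÷ 0.951 = 19929.2639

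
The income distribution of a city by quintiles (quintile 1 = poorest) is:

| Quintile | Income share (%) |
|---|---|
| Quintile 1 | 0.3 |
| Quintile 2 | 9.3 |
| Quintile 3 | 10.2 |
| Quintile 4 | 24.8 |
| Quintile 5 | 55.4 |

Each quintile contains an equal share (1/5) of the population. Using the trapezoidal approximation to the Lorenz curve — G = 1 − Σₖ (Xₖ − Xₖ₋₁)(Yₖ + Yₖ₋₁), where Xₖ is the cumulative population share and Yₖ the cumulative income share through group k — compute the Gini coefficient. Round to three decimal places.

Cumulative income shares Yₖ: 0.0030, 0.0960, 0.1980, 0.4460, 1.0000
Σ (Xₖ−Xₖ₋₁)(Yₖ+Yₖ₋₁) = (1/5)(0.0030+0.0000) + (1/5)(0.0960+0.0030) + (1/5)(0.1980+0.0960) + (1/5)(0.4460+0.1980) + (1/5)(1.0000+0.4460)
  = 0.0006 + 0.0198 + 0.0588 + 0.1288 + 0.2892 = 0.4972
G = 1 − 0.4972 = 0.5028

0.503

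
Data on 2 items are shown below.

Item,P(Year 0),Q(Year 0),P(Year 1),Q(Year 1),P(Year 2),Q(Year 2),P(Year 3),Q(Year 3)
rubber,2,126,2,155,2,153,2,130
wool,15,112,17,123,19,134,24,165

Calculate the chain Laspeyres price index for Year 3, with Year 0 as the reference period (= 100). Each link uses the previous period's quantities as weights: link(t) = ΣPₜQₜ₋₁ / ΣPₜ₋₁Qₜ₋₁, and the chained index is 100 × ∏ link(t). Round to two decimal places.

Link Year 0→Year 1:
ΣP(Year 1)Q(Year 0) = 2×126 + 17×112 = 252 + 1904 = 2156
ΣP(Year 0)Q(Year 0) = 2×126 + 15×112 = 252 + 1680 = 1932
link = 2156/1932 = 1.115942
Link Year 1→Year 2:
ΣP(Year 2)Q(Year 1) = 2×155 + 19×123 = 310 + 2337 = 2647
ΣP(Year 1)Q(Year 1) = 2×155 + 17×123 = 310 + 2091 = 2401
link = 2647/2401 = 1.102457
Link Year 2→Year 3:
ΣP(Year 3)Q(Year 2) = 2×153 + 24×134 = 306 + 3216 = 3522
ΣP(Year 2)Q(Year 2) = 2×153 + 19×134 = 306 + 2546 = 2852
link = 3522/2852 = 1.234923
Chained index = 100 × 1.115942 × 1.102457 × 1.234923 = 151.9299

151.93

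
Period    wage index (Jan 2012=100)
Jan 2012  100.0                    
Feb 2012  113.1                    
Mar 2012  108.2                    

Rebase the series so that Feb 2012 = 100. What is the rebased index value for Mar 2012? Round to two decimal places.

Rebased(Mar 2012) = 108.2 / 113.1 × 100 = 95.6676

95.67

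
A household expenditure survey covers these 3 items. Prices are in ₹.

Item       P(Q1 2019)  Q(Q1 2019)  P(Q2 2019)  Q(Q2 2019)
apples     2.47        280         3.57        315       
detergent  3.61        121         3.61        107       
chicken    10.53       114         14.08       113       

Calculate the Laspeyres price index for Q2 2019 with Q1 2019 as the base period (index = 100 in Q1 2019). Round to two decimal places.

Laspeyres price index uses base-period quantities as weights.
ΣP(Q2 2019)·Q(Q1 2019) = 3.57×280 + 3.61×121 + 14.08×114 = 999.6 + 436.81 + 1605.12 = 3041.53
ΣP(Q1 2019)·Q(Q1 2019) = 2.47×280 + 3.61×121 + 10.53×114 = 691.6 + 436.81 + 1200.42 = 2328.83
Index = 3041.53 / 2328.83 × 100 = 130.6034

130.60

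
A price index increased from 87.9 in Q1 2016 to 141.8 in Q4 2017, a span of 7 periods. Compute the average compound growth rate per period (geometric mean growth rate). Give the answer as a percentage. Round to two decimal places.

Growth factor = (141.8/87.9)^(1/7) = (1.613197)^(1/7) = 1.070704
Growth rate = 1.070704 − 1 = 0.070704 = 7.0704%

7.07%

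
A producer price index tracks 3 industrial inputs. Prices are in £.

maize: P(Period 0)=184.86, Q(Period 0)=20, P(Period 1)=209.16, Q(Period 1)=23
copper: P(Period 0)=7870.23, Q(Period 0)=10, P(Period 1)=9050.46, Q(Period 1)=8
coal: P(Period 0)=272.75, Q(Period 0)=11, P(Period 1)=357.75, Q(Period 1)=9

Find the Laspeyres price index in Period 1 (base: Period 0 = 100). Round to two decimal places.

Laspeyres price index uses base-period quantities as weights.
ΣP(Period 1)·Q(Period 0) = 209.16×20 + 9050.46×10 + 357.75×11 = 4183.2 + 90504.6 + 3935.25 = 98623.05
ΣP(Period 0)·Q(Period 0) = 184.86×20 + 7870.23×10 + 272.75×11 = 3697.2 + 78702.3 + 3000.25 = 85399.75
Index = 98623.05 / 85399.75 × 100 = 115.4840

115.48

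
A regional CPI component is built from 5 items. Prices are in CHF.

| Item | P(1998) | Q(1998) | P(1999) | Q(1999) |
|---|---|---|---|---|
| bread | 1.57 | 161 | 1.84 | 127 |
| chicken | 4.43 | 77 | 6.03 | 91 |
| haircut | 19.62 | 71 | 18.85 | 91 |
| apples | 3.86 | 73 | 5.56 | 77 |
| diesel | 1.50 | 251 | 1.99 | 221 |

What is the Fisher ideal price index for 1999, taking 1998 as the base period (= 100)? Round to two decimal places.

Laspeyres component (base-period weights):
ΣP(1999)Q(1998) = 1.84×161 + 6.03×77 + 18.85×71 + 5.56×73 + 1.99×251 = 296.24 + 464.31 + 1338.35 + 405.88 + 499.49 = 3004.27
ΣP(1998)Q(1998) = 1.57×161 + 4.43×77 + 19.62×71 + 3.86×73 + 1.50×251 = 252.77 + 341.11 + 1393.02 + 281.78 + 376.5 = 2645.18
L = 3004.27 / 2645.18 × 100 = 113.5753
Paasche component (current-period weights):
ΣP(1999)Q(1999) = 1.84×127 + 6.03×91 + 18.85×91 + 5.56×77 + 1.99×221 = 233.68 + 548.73 + 1715.35 + 428.12 + 439.79 = 3365.67
ΣP(1998)Q(1999) = 1.57×127 + 4.43×91 + 19.62×91 + 3.86×77 + 1.50×221 = 199.39 + 403.13 + 1785.42 + 297.22 + 331.5 = 3016.66
P = 3365.67 / 3016.66 × 100 = 111.5694
Fisher = √(L × P) = √(113.5753 × 111.5694) = 112.5679

112.57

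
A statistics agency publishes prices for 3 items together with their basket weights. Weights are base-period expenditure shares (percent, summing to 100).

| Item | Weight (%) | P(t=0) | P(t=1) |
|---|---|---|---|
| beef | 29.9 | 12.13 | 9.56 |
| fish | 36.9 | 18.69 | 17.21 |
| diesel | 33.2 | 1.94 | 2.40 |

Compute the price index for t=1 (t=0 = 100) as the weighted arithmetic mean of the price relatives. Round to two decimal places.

98.62

beef: 29.9 × (9.56/12.13) = 29.9 × 0.788129 = 23.5650
fish: 36.9 × (17.21/18.69) = 36.9 × 0.920813 = 33.9780
diesel: 33.2 × (2.40/1.94) = 33.2 × 1.237113 = 41.0722
Index = Σ wᵢ·(p₁ᵢ/p₀ᵢ) = 23.5650 + 33.9780 + 41.0722 = 98.6152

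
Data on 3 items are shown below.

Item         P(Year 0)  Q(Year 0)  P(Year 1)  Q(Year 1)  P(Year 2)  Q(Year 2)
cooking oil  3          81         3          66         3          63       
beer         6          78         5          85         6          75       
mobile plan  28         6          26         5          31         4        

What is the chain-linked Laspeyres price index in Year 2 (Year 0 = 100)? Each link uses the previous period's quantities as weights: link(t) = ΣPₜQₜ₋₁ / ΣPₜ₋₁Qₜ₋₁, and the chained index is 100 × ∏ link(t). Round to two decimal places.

Link Year 0→Year 1:
ΣP(Year 1)Q(Year 0) = 3×81 + 5×78 + 26×6 = 243 + 390 + 156 = 789
ΣP(Year 0)Q(Year 0) = 3×81 + 6×78 + 28×6 = 243 + 468 + 168 = 879
link = 789/879 = 0.897611
Link Year 1→Year 2:
ΣP(Year 2)Q(Year 1) = 3×66 + 6×85 + 31×5 = 198 + 510 + 155 = 863
ΣP(Year 1)Q(Year 1) = 3×66 + 5×85 + 26×5 = 198 + 425 + 130 = 753
link = 863/753 = 1.146082
Chained index = 100 × 0.897611 × 1.146082 = 102.8736

102.87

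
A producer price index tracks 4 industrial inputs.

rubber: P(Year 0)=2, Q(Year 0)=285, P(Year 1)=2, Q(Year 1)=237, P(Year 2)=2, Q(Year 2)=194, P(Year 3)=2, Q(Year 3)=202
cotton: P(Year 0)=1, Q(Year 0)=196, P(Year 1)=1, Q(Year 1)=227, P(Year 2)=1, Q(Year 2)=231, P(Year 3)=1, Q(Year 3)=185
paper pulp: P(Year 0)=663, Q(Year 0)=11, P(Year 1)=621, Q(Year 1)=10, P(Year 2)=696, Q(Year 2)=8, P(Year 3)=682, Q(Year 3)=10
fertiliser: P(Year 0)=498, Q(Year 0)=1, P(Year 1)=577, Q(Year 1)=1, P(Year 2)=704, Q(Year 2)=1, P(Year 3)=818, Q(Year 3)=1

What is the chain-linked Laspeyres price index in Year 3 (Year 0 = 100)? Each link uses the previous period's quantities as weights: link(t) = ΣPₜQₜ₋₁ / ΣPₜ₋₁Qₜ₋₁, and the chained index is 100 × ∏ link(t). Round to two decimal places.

106.74

Link Year 0→Year 1:
ΣP(Year 1)Q(Year 0) = 2×285 + 1×196 + 621×11 + 577×1 = 570 + 196 + 6831 + 577 = 8174
ΣP(Year 0)Q(Year 0) = 2×285 + 1×196 + 663×11 + 498×1 = 570 + 196 + 7293 + 498 = 8557
link = 8174/8557 = 0.955241
Link Year 1→Year 2:
ΣP(Year 2)Q(Year 1) = 2×237 + 1×227 + 696×10 + 704×1 = 474 + 227 + 6960 + 704 = 8365
ΣP(Year 1)Q(Year 1) = 2×237 + 1×227 + 621×10 + 577×1 = 474 + 227 + 6210 + 577 = 7488
link = 8365/7488 = 1.117121
Link Year 2→Year 3:
ΣP(Year 3)Q(Year 2) = 2×194 + 1×231 + 682×8 + 818×1 = 388 + 231 + 5456 + 818 = 6893
ΣP(Year 2)Q(Year 2) = 2×194 + 1×231 + 696×8 + 704×1 = 388 + 231 + 5568 + 704 = 6891
link = 6893/6891 = 1.000290
Chained index = 100 × 0.955241 × 1.117121 × 1.000290 = 106.7430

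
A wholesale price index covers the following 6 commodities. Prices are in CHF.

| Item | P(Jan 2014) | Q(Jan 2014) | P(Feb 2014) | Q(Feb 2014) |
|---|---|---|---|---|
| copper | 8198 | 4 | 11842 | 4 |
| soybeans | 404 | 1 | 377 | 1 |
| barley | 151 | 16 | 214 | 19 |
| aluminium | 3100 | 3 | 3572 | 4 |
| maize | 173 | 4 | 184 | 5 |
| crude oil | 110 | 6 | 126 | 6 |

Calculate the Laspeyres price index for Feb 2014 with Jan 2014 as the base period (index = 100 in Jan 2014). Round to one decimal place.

Laspeyres price index uses base-period quantities as weights.
ΣP(Feb 2014)·Q(Jan 2014) = 11842×4 + 377×1 + 214×16 + 3572×3 + 184×4 + 126×6 = 47368 + 377 + 3424 + 10716 + 736 + 756 = 63377
ΣP(Jan 2014)·Q(Jan 2014) = 8198×4 + 404×1 + 151×16 + 3100×3 + 173×4 + 110×6 = 32792 + 404 + 2416 + 9300 + 692 + 660 = 46264
Index = 63377 / 46264 × 100 = 136.9899

137.0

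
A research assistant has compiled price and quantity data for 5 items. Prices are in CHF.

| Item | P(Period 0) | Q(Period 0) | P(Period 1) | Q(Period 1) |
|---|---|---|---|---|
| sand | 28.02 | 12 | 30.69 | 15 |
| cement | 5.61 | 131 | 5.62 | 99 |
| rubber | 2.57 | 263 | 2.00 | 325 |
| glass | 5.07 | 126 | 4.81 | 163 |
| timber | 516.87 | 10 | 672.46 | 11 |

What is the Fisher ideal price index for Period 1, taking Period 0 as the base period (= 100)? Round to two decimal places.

118.47

Laspeyres component (base-period weights):
ΣP(Period 1)Q(Period 0) = 30.69×12 + 5.62×131 + 2.00×263 + 4.81×126 + 672.46×10 = 368.28 + 736.22 + 526 + 606.06 + 6724.6 = 8961.16
ΣP(Period 0)Q(Period 0) = 28.02×12 + 5.61×131 + 2.57×263 + 5.07×126 + 516.87×10 = 336.24 + 734.91 + 675.91 + 638.82 + 5168.7 = 7554.58
L = 8961.16 / 7554.58 × 100 = 118.6189
Paasche component (current-period weights):
ΣP(Period 1)Q(Period 1) = 30.69×15 + 5.62×99 + 2.00×325 + 4.81×163 + 672.46×11 = 460.35 + 556.38 + 650 + 784.03 + 7397.06 = 9847.82
ΣP(Period 0)Q(Period 1) = 28.02×15 + 5.61×99 + 2.57×325 + 5.07×163 + 516.87×11 = 420.3 + 555.39 + 835.25 + 826.41 + 5685.57 = 8322.92
P = 9847.82 / 8322.92 × 100 = 118.3217
Fisher = √(L × P) = √(118.6189 × 118.3217) = 118.4702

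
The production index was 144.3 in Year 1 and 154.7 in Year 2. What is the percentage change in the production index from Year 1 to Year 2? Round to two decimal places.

7.21%

Change = (154.7 − 144.3) / 144.3 × 100
       = 10.4 / 144.3 × 100 = 7.2072%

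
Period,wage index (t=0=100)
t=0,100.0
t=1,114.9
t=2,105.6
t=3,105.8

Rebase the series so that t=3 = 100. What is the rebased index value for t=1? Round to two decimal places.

Rebased(t=1) = 114.9 / 105.8 × 100 = 108.6011

108.60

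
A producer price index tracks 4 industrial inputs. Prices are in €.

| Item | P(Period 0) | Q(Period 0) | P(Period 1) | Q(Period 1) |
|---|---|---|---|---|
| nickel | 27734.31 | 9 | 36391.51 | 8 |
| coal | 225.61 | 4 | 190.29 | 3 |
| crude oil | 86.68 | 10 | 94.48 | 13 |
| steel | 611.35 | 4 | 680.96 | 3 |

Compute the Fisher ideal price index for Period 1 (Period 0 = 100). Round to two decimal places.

Laspeyres component (base-period weights):
ΣP(Period 1)Q(Period 0) = 36391.51×9 + 190.29×4 + 94.48×10 + 680.96×4 = 327523.59 + 761.16 + 944.8 + 2723.84 = 331953.39
ΣP(Period 0)Q(Period 0) = 27734.31×9 + 225.61×4 + 86.68×10 + 611.35×4 = 249608.79 + 902.44 + 866.8 + 2445.4 = 253823.43
L = 331953.39 / 253823.43 × 100 = 130.7812
Paasche component (current-period weights):
ΣP(Period 1)Q(Period 1) = 36391.51×8 + 190.29×3 + 94.48×13 + 680.96×3 = 291132.08 + 570.87 + 1228.24 + 2042.88 = 294974.07
ΣP(Period 0)Q(Period 1) = 27734.31×8 + 225.61×3 + 86.68×13 + 611.35×3 = 221874.48 + 676.83 + 1126.84 + 1834.05 = 225512.2
P = 294974.07 / 225512.2 × 100 = 130.8018
Fisher = √(L × P) = √(130.7812 × 130.8018) = 130.7915

130.79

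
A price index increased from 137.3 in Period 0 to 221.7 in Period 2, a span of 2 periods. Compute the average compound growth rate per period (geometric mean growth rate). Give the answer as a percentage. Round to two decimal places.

27.07%

Growth factor = (221.7/137.3)^(1/2) = (1.614712)^(1/2) = 1.270713
Growth rate = 1.270713 − 1 = 0.270713 = 27.0713%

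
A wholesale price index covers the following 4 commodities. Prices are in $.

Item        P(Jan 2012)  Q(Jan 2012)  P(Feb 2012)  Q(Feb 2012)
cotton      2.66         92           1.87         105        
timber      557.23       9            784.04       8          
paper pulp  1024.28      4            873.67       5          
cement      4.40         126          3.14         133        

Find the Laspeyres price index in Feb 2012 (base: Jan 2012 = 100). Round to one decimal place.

112.2

Laspeyres price index uses base-period quantities as weights.
ΣP(Feb 2012)·Q(Jan 2012) = 1.87×92 + 784.04×9 + 873.67×4 + 3.14×126 = 172.04 + 7056.36 + 3494.68 + 395.64 = 11118.72
ΣP(Jan 2012)·Q(Jan 2012) = 2.66×92 + 557.23×9 + 1024.28×4 + 4.40×126 = 244.72 + 5015.07 + 4097.12 + 554.4 = 9911.31
Index = 11118.72 / 9911.31 × 100 = 112.1821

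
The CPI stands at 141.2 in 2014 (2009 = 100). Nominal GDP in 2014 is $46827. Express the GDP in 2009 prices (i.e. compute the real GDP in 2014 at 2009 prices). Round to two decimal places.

Real = Nominal ÷ (Index/100) = 46827 ÷ (141.2/100)
     = 46827 ÷ 1.412 = 33163.5977

33163.60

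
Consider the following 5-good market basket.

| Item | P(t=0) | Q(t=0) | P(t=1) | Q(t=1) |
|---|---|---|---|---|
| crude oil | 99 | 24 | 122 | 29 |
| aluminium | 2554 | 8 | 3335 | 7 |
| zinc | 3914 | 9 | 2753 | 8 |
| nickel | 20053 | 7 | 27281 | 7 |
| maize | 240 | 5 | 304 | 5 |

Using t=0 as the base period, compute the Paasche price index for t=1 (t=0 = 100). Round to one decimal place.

124.7

Paasche price index uses current-period quantities as weights.
ΣP(t=1)·Q(t=1) = 122×29 + 3335×7 + 2753×8 + 27281×7 + 304×5 = 3538 + 23345 + 22024 + 190967 + 1520 = 241394
ΣP(t=0)·Q(t=1) = 99×29 + 2554×7 + 3914×8 + 20053×7 + 240×5 = 2871 + 17878 + 31312 + 140371 + 1200 = 193632
Index = 241394 / 193632 × 100 = 124.6664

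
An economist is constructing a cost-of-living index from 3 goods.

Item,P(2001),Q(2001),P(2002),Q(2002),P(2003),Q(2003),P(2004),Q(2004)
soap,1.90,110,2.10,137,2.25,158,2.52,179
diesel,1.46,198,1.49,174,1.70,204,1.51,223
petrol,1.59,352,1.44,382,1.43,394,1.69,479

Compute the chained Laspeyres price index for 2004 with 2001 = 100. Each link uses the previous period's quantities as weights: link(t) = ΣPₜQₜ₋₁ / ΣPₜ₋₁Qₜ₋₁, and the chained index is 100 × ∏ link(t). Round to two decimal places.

110.99

Link 2001→2002:
ΣP(2002)Q(2001) = 2.10×110 + 1.49×198 + 1.44×352 = 231 + 295.02 + 506.88 = 1032.9
ΣP(2001)Q(2001) = 1.90×110 + 1.46×198 + 1.59×352 = 209 + 289.08 + 559.68 = 1057.76
link = 1032.9/1057.76 = 0.976498
Link 2002→2003:
ΣP(2003)Q(2002) = 2.25×137 + 1.70×174 + 1.43×382 = 308.25 + 295.8 + 546.26 = 1150.31
ΣP(2002)Q(2002) = 2.10×137 + 1.49×174 + 1.44×382 = 287.7 + 259.26 + 550.08 = 1097.04
link = 1150.31/1097.04 = 1.048558
Link 2003→2004:
ΣP(2004)Q(2003) = 2.52×158 + 1.51×204 + 1.69×394 = 398.16 + 308.04 + 665.86 = 1372.06
ΣP(2003)Q(2003) = 2.25×158 + 1.70×204 + 1.43×394 = 355.5 + 346.8 + 563.42 = 1265.72
link = 1372.06/1265.72 = 1.084015
Chained index = 100 × 0.976498 × 1.048558 × 1.084015 = 110.9939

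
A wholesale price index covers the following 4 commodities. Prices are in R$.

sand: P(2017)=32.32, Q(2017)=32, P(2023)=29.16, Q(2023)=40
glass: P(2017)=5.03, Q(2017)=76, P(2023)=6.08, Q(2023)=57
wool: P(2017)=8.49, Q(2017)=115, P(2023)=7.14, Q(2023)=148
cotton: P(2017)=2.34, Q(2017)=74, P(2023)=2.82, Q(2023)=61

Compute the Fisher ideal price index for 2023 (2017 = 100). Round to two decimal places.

Laspeyres component (base-period weights):
ΣP(2023)Q(2017) = 29.16×32 + 6.08×76 + 7.14×115 + 2.82×74 = 933.12 + 462.08 + 821.1 + 208.68 = 2424.98
ΣP(2017)Q(2017) = 32.32×32 + 5.03×76 + 8.49×115 + 2.34×74 = 1034.24 + 382.28 + 976.35 + 173.16 = 2566.03
L = 2424.98 / 2566.03 × 100 = 94.5032
Paasche component (current-period weights):
ΣP(2023)Q(2023) = 29.16×40 + 6.08×57 + 7.14×148 + 2.82×61 = 1166.4 + 346.56 + 1056.72 + 172.02 = 2741.7
ΣP(2017)Q(2023) = 32.32×40 + 5.03×57 + 8.49×148 + 2.34×61 = 1292.8 + 286.71 + 1256.52 + 142.74 = 2978.77
P = 2741.7 / 2978.77 × 100 = 92.0413
Fisher = √(L × P) = √(94.5032 × 92.0413) = 93.2641

93.26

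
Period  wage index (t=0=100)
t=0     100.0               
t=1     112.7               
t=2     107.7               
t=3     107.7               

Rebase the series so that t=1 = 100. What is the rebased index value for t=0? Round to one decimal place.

Rebased(t=0) = 100.0 / 112.7 × 100 = 88.7311

88.7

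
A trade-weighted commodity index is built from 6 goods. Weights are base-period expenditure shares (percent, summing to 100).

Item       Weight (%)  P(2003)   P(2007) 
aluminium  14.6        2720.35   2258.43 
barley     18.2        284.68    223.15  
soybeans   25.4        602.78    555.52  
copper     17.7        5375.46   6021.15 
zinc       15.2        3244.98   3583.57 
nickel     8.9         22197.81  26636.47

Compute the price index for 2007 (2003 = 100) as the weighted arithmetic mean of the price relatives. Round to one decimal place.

97.1

aluminium: 14.6 × (2258.43/2720.35) = 14.6 × 0.830198 = 12.1209
barley: 18.2 × (223.15/284.68) = 18.2 × 0.783863 = 14.2663
soybeans: 25.4 × (555.52/602.78) = 25.4 × 0.921597 = 23.4086
copper: 17.7 × (6021.15/5375.46) = 17.7 × 1.120118 = 19.8261
zinc: 15.2 × (3583.57/3244.98) = 15.2 × 1.104343 = 16.7860
nickel: 8.9 × (26636.47/22197.81) = 8.9 × 1.199959 = 10.6796
Index = Σ wᵢ·(p₁ᵢ/p₀ᵢ) = 12.1209 + 14.2663 + 23.4086 + 19.8261 + 16.7860 + 10.6796 = 97.0875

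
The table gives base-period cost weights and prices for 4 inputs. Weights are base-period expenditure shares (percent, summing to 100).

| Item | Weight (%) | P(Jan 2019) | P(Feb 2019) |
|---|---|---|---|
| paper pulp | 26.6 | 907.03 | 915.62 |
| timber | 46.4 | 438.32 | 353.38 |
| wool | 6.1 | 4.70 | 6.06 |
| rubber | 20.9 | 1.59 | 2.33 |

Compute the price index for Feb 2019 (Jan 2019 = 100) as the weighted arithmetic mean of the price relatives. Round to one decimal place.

102.8

paper pulp: 26.6 × (915.62/907.03) = 26.6 × 1.009470 = 26.8519
timber: 46.4 × (353.38/438.32) = 46.4 × 0.806215 = 37.4084
wool: 6.1 × (6.06/4.70) = 6.1 × 1.289362 = 7.8651
rubber: 20.9 × (2.33/1.59) = 20.9 × 1.465409 = 30.6270
Index = Σ wᵢ·(p₁ᵢ/p₀ᵢ) = 26.8519 + 37.4084 + 7.8651 + 30.6270 = 102.7524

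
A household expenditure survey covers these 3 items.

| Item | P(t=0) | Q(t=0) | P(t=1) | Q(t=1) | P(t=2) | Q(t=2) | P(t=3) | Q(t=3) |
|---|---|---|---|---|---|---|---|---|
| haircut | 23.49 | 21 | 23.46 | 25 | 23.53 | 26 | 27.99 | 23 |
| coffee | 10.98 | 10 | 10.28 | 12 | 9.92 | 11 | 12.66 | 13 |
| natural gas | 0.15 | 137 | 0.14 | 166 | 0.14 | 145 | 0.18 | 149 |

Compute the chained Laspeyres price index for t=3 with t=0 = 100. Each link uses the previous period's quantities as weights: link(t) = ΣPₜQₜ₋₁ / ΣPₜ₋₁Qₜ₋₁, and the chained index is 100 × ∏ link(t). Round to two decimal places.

118.34

Link t=0→t=1:
ΣP(t=1)Q(t=0) = 23.46×21 + 10.28×10 + 0.14×137 = 492.66 + 102.8 + 19.18 = 614.64
ΣP(t=0)Q(t=0) = 23.49×21 + 10.98×10 + 0.15×137 = 493.29 + 109.8 + 20.55 = 623.64
link = 614.64/623.64 = 0.985569
Link t=1→t=2:
ΣP(t=2)Q(t=1) = 23.53×25 + 9.92×12 + 0.14×166 = 588.25 + 119.04 + 23.24 = 730.53
ΣP(t=1)Q(t=1) = 23.46×25 + 10.28×12 + 0.14×166 = 586.5 + 123.36 + 23.24 = 733.1
link = 730.53/733.1 = 0.996494
Link t=2→t=3:
ΣP(t=3)Q(t=2) = 27.99×26 + 12.66×11 + 0.18×145 = 727.74 + 139.26 + 26.1 = 893.1
ΣP(t=2)Q(t=2) = 23.53×26 + 9.92×11 + 0.14×145 = 611.78 + 109.12 + 20.3 = 741.2
link = 893.1/741.2 = 1.204938
Chained index = 100 × 0.985569 × 0.996494 × 1.204938 = 118.3386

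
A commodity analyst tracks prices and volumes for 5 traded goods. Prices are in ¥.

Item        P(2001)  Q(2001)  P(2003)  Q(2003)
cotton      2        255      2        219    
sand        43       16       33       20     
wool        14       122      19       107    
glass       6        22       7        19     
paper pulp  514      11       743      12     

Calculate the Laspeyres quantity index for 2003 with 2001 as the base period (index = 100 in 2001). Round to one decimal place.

Laspeyres quantity index uses base-period prices as weights.
ΣP(2001)·Q(2003) = 2×219 + 43×20 + 14×107 + 6×19 + 514×12 = 438 + 860 + 1498 + 114 + 6168 = 9078
ΣP(2001)·Q(2001) = 2×255 + 43×16 + 14×122 + 6×22 + 514×11 = 510 + 688 + 1708 + 132 + 5654 = 8692
Index = 9078 / 8692 × 100 = 104.4409

104.4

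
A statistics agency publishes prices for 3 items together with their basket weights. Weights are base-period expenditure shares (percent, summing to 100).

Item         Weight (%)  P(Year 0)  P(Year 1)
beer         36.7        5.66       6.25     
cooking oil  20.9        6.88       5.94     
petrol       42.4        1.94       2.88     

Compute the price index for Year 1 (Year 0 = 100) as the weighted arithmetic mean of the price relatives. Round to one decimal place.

beer: 36.7 × (6.25/5.66) = 36.7 × 1.104240 = 40.5256
cooking oil: 20.9 × (5.94/6.88) = 20.9 × 0.863372 = 18.0445
petrol: 42.4 × (2.88/1.94) = 42.4 × 1.484536 = 62.9443
Index = Σ wᵢ·(p₁ᵢ/p₀ᵢ) = 40.5256 + 18.0445 + 62.9443 = 121.5144

121.5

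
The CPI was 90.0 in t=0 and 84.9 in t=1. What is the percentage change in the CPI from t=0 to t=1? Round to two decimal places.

Change = (84.9 − 90.0) / 90.0 × 100
       = -5.1 / 90.0 × 100 = -5.6667%

-5.67%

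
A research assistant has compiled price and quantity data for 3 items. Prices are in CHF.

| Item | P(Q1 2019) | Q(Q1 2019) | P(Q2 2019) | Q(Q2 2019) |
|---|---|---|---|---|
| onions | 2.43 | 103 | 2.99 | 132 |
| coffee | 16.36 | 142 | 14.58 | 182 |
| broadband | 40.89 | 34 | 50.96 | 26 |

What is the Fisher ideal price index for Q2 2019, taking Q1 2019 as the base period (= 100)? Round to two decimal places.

Laspeyres component (base-period weights):
ΣP(Q2 2019)Q(Q1 2019) = 2.99×103 + 14.58×142 + 50.96×34 = 307.97 + 2070.36 + 1732.64 = 4110.97
ΣP(Q1 2019)Q(Q1 2019) = 2.43×103 + 16.36×142 + 40.89×34 = 250.29 + 2323.12 + 1390.26 = 3963.67
L = 4110.97 / 3963.67 × 100 = 103.7163
Paasche component (current-period weights):
ΣP(Q2 2019)Q(Q2 2019) = 2.99×132 + 14.58×182 + 50.96×26 = 394.68 + 2653.56 + 1324.96 = 4373.2
ΣP(Q1 2019)Q(Q2 2019) = 2.43×132 + 16.36×182 + 40.89×26 = 320.76 + 2977.52 + 1063.14 = 4361.42
P = 4373.2 / 4361.42 × 100 = 100.2701
Fisher = √(L × P) = √(103.7163 × 100.2701) = 101.9786

101.98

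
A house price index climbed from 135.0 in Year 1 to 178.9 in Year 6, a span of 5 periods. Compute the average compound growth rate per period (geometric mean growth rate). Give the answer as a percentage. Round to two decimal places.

Growth factor = (178.9/135.0)^(1/5) = (1.325185)^(1/5) = 1.057926
Growth rate = 1.057926 − 1 = 0.057926 = 5.7926%

5.79%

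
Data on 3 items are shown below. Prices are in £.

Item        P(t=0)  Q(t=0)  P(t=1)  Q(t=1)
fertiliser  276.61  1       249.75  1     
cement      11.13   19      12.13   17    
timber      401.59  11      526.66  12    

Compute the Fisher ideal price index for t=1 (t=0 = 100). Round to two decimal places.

Laspeyres component (base-period weights):
ΣP(t=1)Q(t=0) = 249.75×1 + 12.13×19 + 526.66×11 = 249.75 + 230.47 + 5793.26 = 6273.48
ΣP(t=0)Q(t=0) = 276.61×1 + 11.13×19 + 401.59×11 = 276.61 + 211.47 + 4417.49 = 4905.57
L = 6273.48 / 4905.57 × 100 = 127.8848
Paasche component (current-period weights):
ΣP(t=1)Q(t=1) = 249.75×1 + 12.13×17 + 526.66×12 = 249.75 + 206.21 + 6319.92 = 6775.88
ΣP(t=0)Q(t=1) = 276.61×1 + 11.13×17 + 401.59×12 = 276.61 + 189.21 + 4819.08 = 5284.9
P = 6775.88 / 5284.9 × 100 = 128.2121
Fisher = √(L × P) = √(127.8848 × 128.2121) = 128.0483

128.05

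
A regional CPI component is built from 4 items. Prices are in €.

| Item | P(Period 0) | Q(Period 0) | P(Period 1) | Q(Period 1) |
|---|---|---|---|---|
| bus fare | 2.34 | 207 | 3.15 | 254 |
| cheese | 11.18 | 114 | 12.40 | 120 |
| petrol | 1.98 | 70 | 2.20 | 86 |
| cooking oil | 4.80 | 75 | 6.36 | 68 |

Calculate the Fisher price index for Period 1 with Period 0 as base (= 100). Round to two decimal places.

Laspeyres component (base-period weights):
ΣP(Period 1)Q(Period 0) = 3.15×207 + 12.40×114 + 2.20×70 + 6.36×75 = 652.05 + 1413.6 + 154 + 477 = 2696.65
ΣP(Period 0)Q(Period 0) = 2.34×207 + 11.18×114 + 1.98×70 + 4.80×75 = 484.38 + 1274.52 + 138.6 + 360 = 2257.5
L = 2696.65 / 2257.5 × 100 = 119.4529
Paasche component (current-period weights):
ΣP(Period 1)Q(Period 1) = 3.15×254 + 12.40×120 + 2.20×86 + 6.36×68 = 800.1 + 1488 + 189.2 + 432.48 = 2909.78
ΣP(Period 0)Q(Period 1) = 2.34×254 + 11.18×120 + 1.98×86 + 4.80×68 = 594.36 + 1341.6 + 170.28 + 326.4 = 2432.64
P = 2909.78 / 2432.64 × 100 = 119.6141
Fisher = √(L × P) = √(119.4529 × 119.6141) = 119.5335

119.53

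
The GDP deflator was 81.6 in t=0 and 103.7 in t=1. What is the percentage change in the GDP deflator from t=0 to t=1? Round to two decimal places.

Change = (103.7 − 81.6) / 81.6 × 100
       = 22.1 / 81.6 × 100 = 27.0833%

27.08%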